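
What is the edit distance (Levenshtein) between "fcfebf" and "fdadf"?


Computing edit distance: "fcfebf" -> "fdadf"
DP table:
           f    d    a    d    f
      0    1    2    3    4    5
  f   1    0    1    2    3    4
  c   2    1    1    2    3    4
  f   3    2    2    2    3    3
  e   4    3    3    3    3    4
  b   5    4    4    4    4    4
  f   6    5    5    5    5    4
Edit distance = dp[6][5] = 4

4


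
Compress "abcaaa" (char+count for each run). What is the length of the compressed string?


Input: abcaaa
Runs:
  'a' x 1 => "a1"
  'b' x 1 => "b1"
  'c' x 1 => "c1"
  'a' x 3 => "a3"
Compressed: "a1b1c1a3"
Compressed length: 8

8


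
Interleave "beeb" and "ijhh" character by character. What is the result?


Interleaving "beeb" and "ijhh":
  Position 0: 'b' from first, 'i' from second => "bi"
  Position 1: 'e' from first, 'j' from second => "ej"
  Position 2: 'e' from first, 'h' from second => "eh"
  Position 3: 'b' from first, 'h' from second => "bh"
Result: biejehbh

biejehbh


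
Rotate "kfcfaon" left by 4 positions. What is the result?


Input: "kfcfaon", rotate left by 4
First 4 characters: "kfcf"
Remaining characters: "aon"
Concatenate remaining + first: "aon" + "kfcf" = "aonkfcf"

aonkfcf


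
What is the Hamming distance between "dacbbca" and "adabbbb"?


Comparing "dacbbca" and "adabbbb" position by position:
  Position 0: 'd' vs 'a' => differ
  Position 1: 'a' vs 'd' => differ
  Position 2: 'c' vs 'a' => differ
  Position 3: 'b' vs 'b' => same
  Position 4: 'b' vs 'b' => same
  Position 5: 'c' vs 'b' => differ
  Position 6: 'a' vs 'b' => differ
Total differences (Hamming distance): 5

5


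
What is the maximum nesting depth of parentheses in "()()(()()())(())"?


Input: "()()(()()())(())"
Tracking depth:
  Position 0 '(': depth becomes 1
  Position 1 ')': depth becomes 0
  Position 2 '(': depth becomes 1
  Position 3 ')': depth becomes 0
  Position 4 '(': depth becomes 1
  Position 5 '(': depth becomes 2
  Position 6 ')': depth becomes 1
  Position 7 '(': depth becomes 2
  Position 8 ')': depth becomes 1
  Position 9 '(': depth becomes 2
  Position 10 ')': depth becomes 1
  Position 11 ')': depth becomes 0
  Position 12 '(': depth becomes 1
  Position 13 '(': depth becomes 2
  Position 14 ')': depth becomes 1
  Position 15 ')': depth becomes 0
Maximum depth reached: 2

2


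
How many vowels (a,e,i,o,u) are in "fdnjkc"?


Input: fdnjkc
Checking each character:
  'f' at position 0: consonant
  'd' at position 1: consonant
  'n' at position 2: consonant
  'j' at position 3: consonant
  'k' at position 4: consonant
  'c' at position 5: consonant
Total vowels: 0

0


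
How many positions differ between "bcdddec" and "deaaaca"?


Comparing "bcdddec" and "deaaaca" position by position:
  Position 0: 'b' vs 'd' => DIFFER
  Position 1: 'c' vs 'e' => DIFFER
  Position 2: 'd' vs 'a' => DIFFER
  Position 3: 'd' vs 'a' => DIFFER
  Position 4: 'd' vs 'a' => DIFFER
  Position 5: 'e' vs 'c' => DIFFER
  Position 6: 'c' vs 'a' => DIFFER
Positions that differ: 7

7


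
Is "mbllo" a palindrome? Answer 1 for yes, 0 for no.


Input: mbllo
Reversed: ollbm
  Compare pos 0 ('m') with pos 4 ('o'): MISMATCH
  Compare pos 1 ('b') with pos 3 ('l'): MISMATCH
Result: not a palindrome

0


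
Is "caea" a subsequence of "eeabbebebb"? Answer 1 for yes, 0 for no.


Check if "caea" is a subsequence of "eeabbebebb"
Greedy scan:
  Position 0 ('e'): no match needed
  Position 1 ('e'): no match needed
  Position 2 ('a'): no match needed
  Position 3 ('b'): no match needed
  Position 4 ('b'): no match needed
  Position 5 ('e'): no match needed
  Position 6 ('b'): no match needed
  Position 7 ('e'): no match needed
  Position 8 ('b'): no match needed
  Position 9 ('b'): no match needed
Only matched 0/4 characters => not a subsequence

0


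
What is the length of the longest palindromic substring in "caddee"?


Input: "caddee"
Checking substrings for palindromes:
  [2:4] "dd" (len 2) => palindrome
  [4:6] "ee" (len 2) => palindrome
Longest palindromic substring: "dd" with length 2

2


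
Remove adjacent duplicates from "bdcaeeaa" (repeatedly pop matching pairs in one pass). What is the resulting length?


Input: bdcaeeaa
Stack-based adjacent duplicate removal:
  Read 'b': push. Stack: b
  Read 'd': push. Stack: bd
  Read 'c': push. Stack: bdc
  Read 'a': push. Stack: bdca
  Read 'e': push. Stack: bdcae
  Read 'e': matches stack top 'e' => pop. Stack: bdca
  Read 'a': matches stack top 'a' => pop. Stack: bdc
  Read 'a': push. Stack: bdca
Final stack: "bdca" (length 4)

4


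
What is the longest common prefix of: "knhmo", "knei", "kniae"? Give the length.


Words: knhmo, knei, kniae
  Position 0: all 'k' => match
  Position 1: all 'n' => match
  Position 2: ('h', 'e', 'i') => mismatch, stop
LCP = "kn" (length 2)

2


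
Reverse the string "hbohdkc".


Input: hbohdkc
Reading characters right to left:
  Position 6: 'c'
  Position 5: 'k'
  Position 4: 'd'
  Position 3: 'h'
  Position 2: 'o'
  Position 1: 'b'
  Position 0: 'h'
Reversed: ckdhobh

ckdhobh


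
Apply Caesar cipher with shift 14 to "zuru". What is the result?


Caesar cipher: shift "zuru" by 14
  'z' (pos 25) + 14 = pos 13 = 'n'
  'u' (pos 20) + 14 = pos 8 = 'i'
  'r' (pos 17) + 14 = pos 5 = 'f'
  'u' (pos 20) + 14 = pos 8 = 'i'
Result: nifi

nifi


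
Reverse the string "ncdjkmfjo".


Input: ncdjkmfjo
Reading characters right to left:
  Position 8: 'o'
  Position 7: 'j'
  Position 6: 'f'
  Position 5: 'm'
  Position 4: 'k'
  Position 3: 'j'
  Position 2: 'd'
  Position 1: 'c'
  Position 0: 'n'
Reversed: ojfmkjdcn

ojfmkjdcn


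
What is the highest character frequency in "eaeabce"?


Input: eaeabce
Character counts:
  'a': 2
  'b': 1
  'c': 1
  'e': 3
Maximum frequency: 3

3


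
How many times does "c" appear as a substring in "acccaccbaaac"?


Searching for "c" in "acccaccbaaac"
Scanning each position:
  Position 0: "a" => no
  Position 1: "c" => MATCH
  Position 2: "c" => MATCH
  Position 3: "c" => MATCH
  Position 4: "a" => no
  Position 5: "c" => MATCH
  Position 6: "c" => MATCH
  Position 7: "b" => no
  Position 8: "a" => no
  Position 9: "a" => no
  Position 10: "a" => no
  Position 11: "c" => MATCH
Total occurrences: 6

6


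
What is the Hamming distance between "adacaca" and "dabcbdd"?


Comparing "adacaca" and "dabcbdd" position by position:
  Position 0: 'a' vs 'd' => differ
  Position 1: 'd' vs 'a' => differ
  Position 2: 'a' vs 'b' => differ
  Position 3: 'c' vs 'c' => same
  Position 4: 'a' vs 'b' => differ
  Position 5: 'c' vs 'd' => differ
  Position 6: 'a' vs 'd' => differ
Total differences (Hamming distance): 6

6


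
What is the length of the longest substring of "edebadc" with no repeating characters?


Input: "edebadc"
Sliding window (track last position of each char):
  Position 0 ('e'): window [0,0] length 1 -- new best
  Position 1 ('d'): window [0,1] length 2 -- new best
  Position 2 ('e'): repeat (last at 0), move window start to 1
  Position 2 ('e'): window [1,2] length 2
  Position 3 ('b'): window [1,3] length 3 -- new best
  Position 4 ('a'): window [1,4] length 4 -- new best
  Position 5 ('d'): repeat (last at 1), move window start to 2
  Position 5 ('d'): window [2,5] length 4
  Position 6 ('c'): window [2,6] length 5 -- new best
Longest substring with no repeats: "ebadc" with length 5

5


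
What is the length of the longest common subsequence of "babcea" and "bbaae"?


LCS of "babcea" and "bbaae"
DP table:
           b    b    a    a    e
      0    0    0    0    0    0
  b   0    1    1    1    1    1
  a   0    1    1    2    2    2
  b   0    1    2    2    2    2
  c   0    1    2    2    2    2
  e   0    1    2    2    2    3
  a   0    1    2    3    3    3
LCS length = dp[6][5] = 3

3


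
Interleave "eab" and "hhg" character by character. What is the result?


Interleaving "eab" and "hhg":
  Position 0: 'e' from first, 'h' from second => "eh"
  Position 1: 'a' from first, 'h' from second => "ah"
  Position 2: 'b' from first, 'g' from second => "bg"
Result: ehahbg

ehahbg


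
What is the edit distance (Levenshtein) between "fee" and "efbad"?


Computing edit distance: "fee" -> "efbad"
DP table:
           e    f    b    a    d
      0    1    2    3    4    5
  f   1    1    1    2    3    4
  e   2    1    2    2    3    4
  e   3    2    2    3    3    4
Edit distance = dp[3][5] = 4

4


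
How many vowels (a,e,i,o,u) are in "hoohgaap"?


Input: hoohgaap
Checking each character:
  'h' at position 0: consonant
  'o' at position 1: vowel (running total: 1)
  'o' at position 2: vowel (running total: 2)
  'h' at position 3: consonant
  'g' at position 4: consonant
  'a' at position 5: vowel (running total: 3)
  'a' at position 6: vowel (running total: 4)
  'p' at position 7: consonant
Total vowels: 4

4


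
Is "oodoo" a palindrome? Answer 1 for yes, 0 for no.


Input: oodoo
Reversed: oodoo
  Compare pos 0 ('o') with pos 4 ('o'): match
  Compare pos 1 ('o') with pos 3 ('o'): match
Result: palindrome

1


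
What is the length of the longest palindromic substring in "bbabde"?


Input: "bbabde"
Checking substrings for palindromes:
  [1:4] "bab" (len 3) => palindrome
  [0:2] "bb" (len 2) => palindrome
Longest palindromic substring: "bab" with length 3

3


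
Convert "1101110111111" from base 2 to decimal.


Input: "1101110111111" in base 2
Positional expansion:
  Digit '1' (value 1) x 2^12 = 4096
  Digit '1' (value 1) x 2^11 = 2048
  Digit '0' (value 0) x 2^10 = 0
  Digit '1' (value 1) x 2^9 = 512
  Digit '1' (value 1) x 2^8 = 256
  Digit '1' (value 1) x 2^7 = 128
  Digit '0' (value 0) x 2^6 = 0
  Digit '1' (value 1) x 2^5 = 32
  Digit '1' (value 1) x 2^4 = 16
  Digit '1' (value 1) x 2^3 = 8
  Digit '1' (value 1) x 2^2 = 4
  Digit '1' (value 1) x 2^1 = 2
  Digit '1' (value 1) x 2^0 = 1
Sum = 7103

7103


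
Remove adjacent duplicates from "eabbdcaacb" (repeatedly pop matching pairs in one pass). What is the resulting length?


Input: eabbdcaacb
Stack-based adjacent duplicate removal:
  Read 'e': push. Stack: e
  Read 'a': push. Stack: ea
  Read 'b': push. Stack: eab
  Read 'b': matches stack top 'b' => pop. Stack: ea
  Read 'd': push. Stack: ead
  Read 'c': push. Stack: eadc
  Read 'a': push. Stack: eadca
  Read 'a': matches stack top 'a' => pop. Stack: eadc
  Read 'c': matches stack top 'c' => pop. Stack: ead
  Read 'b': push. Stack: eadb
Final stack: "eadb" (length 4)

4


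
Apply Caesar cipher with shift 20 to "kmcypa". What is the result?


Caesar cipher: shift "kmcypa" by 20
  'k' (pos 10) + 20 = pos 4 = 'e'
  'm' (pos 12) + 20 = pos 6 = 'g'
  'c' (pos 2) + 20 = pos 22 = 'w'
  'y' (pos 24) + 20 = pos 18 = 's'
  'p' (pos 15) + 20 = pos 9 = 'j'
  'a' (pos 0) + 20 = pos 20 = 'u'
Result: egwsju

egwsju


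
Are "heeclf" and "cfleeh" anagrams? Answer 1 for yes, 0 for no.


Strings: "heeclf", "cfleeh"
Sorted first:  ceefhl
Sorted second: ceefhl
Sorted forms match => anagrams

1


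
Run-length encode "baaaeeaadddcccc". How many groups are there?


Input: baaaeeaadddcccc
Scanning for consecutive runs:
  Group 1: 'b' x 1 (positions 0-0)
  Group 2: 'a' x 3 (positions 1-3)
  Group 3: 'e' x 2 (positions 4-5)
  Group 4: 'a' x 2 (positions 6-7)
  Group 5: 'd' x 3 (positions 8-10)
  Group 6: 'c' x 4 (positions 11-14)
Total groups: 6

6


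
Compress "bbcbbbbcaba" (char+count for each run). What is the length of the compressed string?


Input: bbcbbbbcaba
Runs:
  'b' x 2 => "b2"
  'c' x 1 => "c1"
  'b' x 4 => "b4"
  'c' x 1 => "c1"
  'a' x 1 => "a1"
  'b' x 1 => "b1"
  'a' x 1 => "a1"
Compressed: "b2c1b4c1a1b1a1"
Compressed length: 14

14


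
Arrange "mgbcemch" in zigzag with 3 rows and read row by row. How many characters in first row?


Zigzag "mgbcemch" into 3 rows:
Placing characters:
  'm' => row 0
  'g' => row 1
  'b' => row 2
  'c' => row 1
  'e' => row 0
  'm' => row 1
  'c' => row 2
  'h' => row 1
Rows:
  Row 0: "me"
  Row 1: "gcmh"
  Row 2: "bc"
First row length: 2

2


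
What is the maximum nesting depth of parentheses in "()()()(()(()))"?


Input: "()()()(()(()))"
Tracking depth:
  Position 0 '(': depth becomes 1
  Position 1 ')': depth becomes 0
  Position 2 '(': depth becomes 1
  Position 3 ')': depth becomes 0
  Position 4 '(': depth becomes 1
  Position 5 ')': depth becomes 0
  Position 6 '(': depth becomes 1
  Position 7 '(': depth becomes 2
  Position 8 ')': depth becomes 1
  Position 9 '(': depth becomes 2
  Position 10 '(': depth becomes 3
  Position 11 ')': depth becomes 2
  Position 12 ')': depth becomes 1
  Position 13 ')': depth becomes 0
Maximum depth reached: 3

3


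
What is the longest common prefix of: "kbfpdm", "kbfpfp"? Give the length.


Words: kbfpdm, kbfpfp
  Position 0: all 'k' => match
  Position 1: all 'b' => match
  Position 2: all 'f' => match
  Position 3: all 'p' => match
  Position 4: ('d', 'f') => mismatch, stop
LCP = "kbfp" (length 4)

4


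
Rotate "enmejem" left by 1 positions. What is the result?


Input: "enmejem", rotate left by 1
First 1 characters: "e"
Remaining characters: "nmejem"
Concatenate remaining + first: "nmejem" + "e" = "nmejeme"

nmejeme


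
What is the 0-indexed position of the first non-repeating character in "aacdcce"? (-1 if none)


Input: aacdcce
Character frequencies:
  'a': 2
  'c': 3
  'd': 1
  'e': 1
Scanning left to right for freq == 1:
  Position 0 ('a'): freq=2, skip
  Position 1 ('a'): freq=2, skip
  Position 2 ('c'): freq=3, skip
  Position 3 ('d'): unique! => answer = 3

3


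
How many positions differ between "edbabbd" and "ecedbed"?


Comparing "edbabbd" and "ecedbed" position by position:
  Position 0: 'e' vs 'e' => same
  Position 1: 'd' vs 'c' => DIFFER
  Position 2: 'b' vs 'e' => DIFFER
  Position 3: 'a' vs 'd' => DIFFER
  Position 4: 'b' vs 'b' => same
  Position 5: 'b' vs 'e' => DIFFER
  Position 6: 'd' vs 'd' => same
Positions that differ: 4

4


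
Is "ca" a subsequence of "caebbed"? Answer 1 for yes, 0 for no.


Check if "ca" is a subsequence of "caebbed"
Greedy scan:
  Position 0 ('c'): matches sub[0] = 'c'
  Position 1 ('a'): matches sub[1] = 'a'
  Position 2 ('e'): no match needed
  Position 3 ('b'): no match needed
  Position 4 ('b'): no match needed
  Position 5 ('e'): no match needed
  Position 6 ('d'): no match needed
All 2 characters matched => is a subsequence

1


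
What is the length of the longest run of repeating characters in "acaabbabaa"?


Input: "acaabbabaa"
Scanning for longest run:
  Position 1 ('c'): new char, reset run to 1
  Position 2 ('a'): new char, reset run to 1
  Position 3 ('a'): continues run of 'a', length=2
  Position 4 ('b'): new char, reset run to 1
  Position 5 ('b'): continues run of 'b', length=2
  Position 6 ('a'): new char, reset run to 1
  Position 7 ('b'): new char, reset run to 1
  Position 8 ('a'): new char, reset run to 1
  Position 9 ('a'): continues run of 'a', length=2
Longest run: 'a' with length 2

2


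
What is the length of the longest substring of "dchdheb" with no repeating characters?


Input: "dchdheb"
Sliding window (track last position of each char):
  Position 0 ('d'): window [0,0] length 1 -- new best
  Position 1 ('c'): window [0,1] length 2 -- new best
  Position 2 ('h'): window [0,2] length 3 -- new best
  Position 3 ('d'): repeat (last at 0), move window start to 1
  Position 3 ('d'): window [1,3] length 3
  Position 4 ('h'): repeat (last at 2), move window start to 3
  Position 4 ('h'): window [3,4] length 2
  Position 5 ('e'): window [3,5] length 3
  Position 6 ('b'): window [3,6] length 4 -- new best
Longest substring with no repeats: "dheb" with length 4

4


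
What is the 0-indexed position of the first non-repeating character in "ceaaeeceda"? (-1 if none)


Input: ceaaeeceda
Character frequencies:
  'a': 3
  'c': 2
  'd': 1
  'e': 4
Scanning left to right for freq == 1:
  Position 0 ('c'): freq=2, skip
  Position 1 ('e'): freq=4, skip
  Position 2 ('a'): freq=3, skip
  Position 3 ('a'): freq=3, skip
  Position 4 ('e'): freq=4, skip
  Position 5 ('e'): freq=4, skip
  Position 6 ('c'): freq=2, skip
  Position 7 ('e'): freq=4, skip
  Position 8 ('d'): unique! => answer = 8

8


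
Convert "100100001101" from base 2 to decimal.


Input: "100100001101" in base 2
Positional expansion:
  Digit '1' (value 1) x 2^11 = 2048
  Digit '0' (value 0) x 2^10 = 0
  Digit '0' (value 0) x 2^9 = 0
  Digit '1' (value 1) x 2^8 = 256
  Digit '0' (value 0) x 2^7 = 0
  Digit '0' (value 0) x 2^6 = 0
  Digit '0' (value 0) x 2^5 = 0
  Digit '0' (value 0) x 2^4 = 0
  Digit '1' (value 1) x 2^3 = 8
  Digit '1' (value 1) x 2^2 = 4
  Digit '0' (value 0) x 2^1 = 0
  Digit '1' (value 1) x 2^0 = 1
Sum = 2317

2317


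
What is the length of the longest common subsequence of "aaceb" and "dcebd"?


LCS of "aaceb" and "dcebd"
DP table:
           d    c    e    b    d
      0    0    0    0    0    0
  a   0    0    0    0    0    0
  a   0    0    0    0    0    0
  c   0    0    1    1    1    1
  e   0    0    1    2    2    2
  b   0    0    1    2    3    3
LCS length = dp[5][5] = 3

3


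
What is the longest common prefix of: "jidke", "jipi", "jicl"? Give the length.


Words: jidke, jipi, jicl
  Position 0: all 'j' => match
  Position 1: all 'i' => match
  Position 2: ('d', 'p', 'c') => mismatch, stop
LCP = "ji" (length 2)

2


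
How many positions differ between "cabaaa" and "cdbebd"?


Comparing "cabaaa" and "cdbebd" position by position:
  Position 0: 'c' vs 'c' => same
  Position 1: 'a' vs 'd' => DIFFER
  Position 2: 'b' vs 'b' => same
  Position 3: 'a' vs 'e' => DIFFER
  Position 4: 'a' vs 'b' => DIFFER
  Position 5: 'a' vs 'd' => DIFFER
Positions that differ: 4

4


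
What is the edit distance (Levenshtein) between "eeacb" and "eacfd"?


Computing edit distance: "eeacb" -> "eacfd"
DP table:
           e    a    c    f    d
      0    1    2    3    4    5
  e   1    0    1    2    3    4
  e   2    1    1    2    3    4
  a   3    2    1    2    3    4
  c   4    3    2    1    2    3
  b   5    4    3    2    2    3
Edit distance = dp[5][5] = 3

3


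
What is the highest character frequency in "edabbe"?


Input: edabbe
Character counts:
  'a': 1
  'b': 2
  'd': 1
  'e': 2
Maximum frequency: 2

2


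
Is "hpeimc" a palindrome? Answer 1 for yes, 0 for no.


Input: hpeimc
Reversed: cmieph
  Compare pos 0 ('h') with pos 5 ('c'): MISMATCH
  Compare pos 1 ('p') with pos 4 ('m'): MISMATCH
  Compare pos 2 ('e') with pos 3 ('i'): MISMATCH
Result: not a palindrome

0


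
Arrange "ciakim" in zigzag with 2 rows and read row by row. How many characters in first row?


Zigzag "ciakim" into 2 rows:
Placing characters:
  'c' => row 0
  'i' => row 1
  'a' => row 0
  'k' => row 1
  'i' => row 0
  'm' => row 1
Rows:
  Row 0: "cai"
  Row 1: "ikm"
First row length: 3

3


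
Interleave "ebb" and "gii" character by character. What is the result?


Interleaving "ebb" and "gii":
  Position 0: 'e' from first, 'g' from second => "eg"
  Position 1: 'b' from first, 'i' from second => "bi"
  Position 2: 'b' from first, 'i' from second => "bi"
Result: egbibi

egbibi


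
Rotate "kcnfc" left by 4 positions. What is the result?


Input: "kcnfc", rotate left by 4
First 4 characters: "kcnf"
Remaining characters: "c"
Concatenate remaining + first: "c" + "kcnf" = "ckcnf"

ckcnf


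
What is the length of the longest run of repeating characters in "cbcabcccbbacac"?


Input: "cbcabcccbbacac"
Scanning for longest run:
  Position 1 ('b'): new char, reset run to 1
  Position 2 ('c'): new char, reset run to 1
  Position 3 ('a'): new char, reset run to 1
  Position 4 ('b'): new char, reset run to 1
  Position 5 ('c'): new char, reset run to 1
  Position 6 ('c'): continues run of 'c', length=2
  Position 7 ('c'): continues run of 'c', length=3
  Position 8 ('b'): new char, reset run to 1
  Position 9 ('b'): continues run of 'b', length=2
  Position 10 ('a'): new char, reset run to 1
  Position 11 ('c'): new char, reset run to 1
  Position 12 ('a'): new char, reset run to 1
  Position 13 ('c'): new char, reset run to 1
Longest run: 'c' with length 3

3


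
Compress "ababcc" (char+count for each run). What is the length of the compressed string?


Input: ababcc
Runs:
  'a' x 1 => "a1"
  'b' x 1 => "b1"
  'a' x 1 => "a1"
  'b' x 1 => "b1"
  'c' x 2 => "c2"
Compressed: "a1b1a1b1c2"
Compressed length: 10

10


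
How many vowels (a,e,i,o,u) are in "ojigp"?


Input: ojigp
Checking each character:
  'o' at position 0: vowel (running total: 1)
  'j' at position 1: consonant
  'i' at position 2: vowel (running total: 2)
  'g' at position 3: consonant
  'p' at position 4: consonant
Total vowels: 2

2


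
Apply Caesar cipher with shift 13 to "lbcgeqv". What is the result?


Caesar cipher: shift "lbcgeqv" by 13
  'l' (pos 11) + 13 = pos 24 = 'y'
  'b' (pos 1) + 13 = pos 14 = 'o'
  'c' (pos 2) + 13 = pos 15 = 'p'
  'g' (pos 6) + 13 = pos 19 = 't'
  'e' (pos 4) + 13 = pos 17 = 'r'
  'q' (pos 16) + 13 = pos 3 = 'd'
  'v' (pos 21) + 13 = pos 8 = 'i'
Result: yoptrdi

yoptrdi


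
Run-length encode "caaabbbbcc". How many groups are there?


Input: caaabbbbcc
Scanning for consecutive runs:
  Group 1: 'c' x 1 (positions 0-0)
  Group 2: 'a' x 3 (positions 1-3)
  Group 3: 'b' x 4 (positions 4-7)
  Group 4: 'c' x 2 (positions 8-9)
Total groups: 4

4


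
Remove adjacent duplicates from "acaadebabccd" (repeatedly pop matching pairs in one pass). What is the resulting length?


Input: acaadebabccd
Stack-based adjacent duplicate removal:
  Read 'a': push. Stack: a
  Read 'c': push. Stack: ac
  Read 'a': push. Stack: aca
  Read 'a': matches stack top 'a' => pop. Stack: ac
  Read 'd': push. Stack: acd
  Read 'e': push. Stack: acde
  Read 'b': push. Stack: acdeb
  Read 'a': push. Stack: acdeba
  Read 'b': push. Stack: acdebab
  Read 'c': push. Stack: acdebabc
  Read 'c': matches stack top 'c' => pop. Stack: acdebab
  Read 'd': push. Stack: acdebabd
Final stack: "acdebabd" (length 8)

8


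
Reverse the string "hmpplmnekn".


Input: hmpplmnekn
Reading characters right to left:
  Position 9: 'n'
  Position 8: 'k'
  Position 7: 'e'
  Position 6: 'n'
  Position 5: 'm'
  Position 4: 'l'
  Position 3: 'p'
  Position 2: 'p'
  Position 1: 'm'
  Position 0: 'h'
Reversed: nkenmlppmh

nkenmlppmh


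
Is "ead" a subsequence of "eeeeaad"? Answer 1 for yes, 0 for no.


Check if "ead" is a subsequence of "eeeeaad"
Greedy scan:
  Position 0 ('e'): matches sub[0] = 'e'
  Position 1 ('e'): no match needed
  Position 2 ('e'): no match needed
  Position 3 ('e'): no match needed
  Position 4 ('a'): matches sub[1] = 'a'
  Position 5 ('a'): no match needed
  Position 6 ('d'): matches sub[2] = 'd'
All 3 characters matched => is a subsequence

1


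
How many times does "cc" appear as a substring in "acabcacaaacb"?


Searching for "cc" in "acabcacaaacb"
Scanning each position:
  Position 0: "ac" => no
  Position 1: "ca" => no
  Position 2: "ab" => no
  Position 3: "bc" => no
  Position 4: "ca" => no
  Position 5: "ac" => no
  Position 6: "ca" => no
  Position 7: "aa" => no
  Position 8: "aa" => no
  Position 9: "ac" => no
  Position 10: "cb" => no
Total occurrences: 0

0


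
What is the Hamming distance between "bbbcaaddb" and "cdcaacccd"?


Comparing "bbbcaaddb" and "cdcaacccd" position by position:
  Position 0: 'b' vs 'c' => differ
  Position 1: 'b' vs 'd' => differ
  Position 2: 'b' vs 'c' => differ
  Position 3: 'c' vs 'a' => differ
  Position 4: 'a' vs 'a' => same
  Position 5: 'a' vs 'c' => differ
  Position 6: 'd' vs 'c' => differ
  Position 7: 'd' vs 'c' => differ
  Position 8: 'b' vs 'd' => differ
Total differences (Hamming distance): 8

8


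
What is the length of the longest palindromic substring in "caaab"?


Input: "caaab"
Checking substrings for palindromes:
  [1:4] "aaa" (len 3) => palindrome
  [1:3] "aa" (len 2) => palindrome
  [2:4] "aa" (len 2) => palindrome
Longest palindromic substring: "aaa" with length 3

3


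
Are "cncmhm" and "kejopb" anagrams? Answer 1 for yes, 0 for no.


Strings: "cncmhm", "kejopb"
Sorted first:  cchmmn
Sorted second: bejkop
Differ at position 0: 'c' vs 'b' => not anagrams

0


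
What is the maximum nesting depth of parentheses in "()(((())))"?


Input: "()(((())))"
Tracking depth:
  Position 0 '(': depth becomes 1
  Position 1 ')': depth becomes 0
  Position 2 '(': depth becomes 1
  Position 3 '(': depth becomes 2
  Position 4 '(': depth becomes 3
  Position 5 '(': depth becomes 4
  Position 6 ')': depth becomes 3
  Position 7 ')': depth becomes 2
  Position 8 ')': depth becomes 1
  Position 9 ')': depth becomes 0
Maximum depth reached: 4

4


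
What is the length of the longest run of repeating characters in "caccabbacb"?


Input: "caccabbacb"
Scanning for longest run:
  Position 1 ('a'): new char, reset run to 1
  Position 2 ('c'): new char, reset run to 1
  Position 3 ('c'): continues run of 'c', length=2
  Position 4 ('a'): new char, reset run to 1
  Position 5 ('b'): new char, reset run to 1
  Position 6 ('b'): continues run of 'b', length=2
  Position 7 ('a'): new char, reset run to 1
  Position 8 ('c'): new char, reset run to 1
  Position 9 ('b'): new char, reset run to 1
Longest run: 'c' with length 2

2


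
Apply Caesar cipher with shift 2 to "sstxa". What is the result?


Caesar cipher: shift "sstxa" by 2
  's' (pos 18) + 2 = pos 20 = 'u'
  's' (pos 18) + 2 = pos 20 = 'u'
  't' (pos 19) + 2 = pos 21 = 'v'
  'x' (pos 23) + 2 = pos 25 = 'z'
  'a' (pos 0) + 2 = pos 2 = 'c'
Result: uuvzc

uuvzc


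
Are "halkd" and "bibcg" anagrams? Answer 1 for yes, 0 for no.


Strings: "halkd", "bibcg"
Sorted first:  adhkl
Sorted second: bbcgi
Differ at position 0: 'a' vs 'b' => not anagrams

0


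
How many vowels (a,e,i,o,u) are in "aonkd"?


Input: aonkd
Checking each character:
  'a' at position 0: vowel (running total: 1)
  'o' at position 1: vowel (running total: 2)
  'n' at position 2: consonant
  'k' at position 3: consonant
  'd' at position 4: consonant
Total vowels: 2

2


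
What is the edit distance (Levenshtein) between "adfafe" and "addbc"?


Computing edit distance: "adfafe" -> "addbc"
DP table:
           a    d    d    b    c
      0    1    2    3    4    5
  a   1    0    1    2    3    4
  d   2    1    0    1    2    3
  f   3    2    1    1    2    3
  a   4    3    2    2    2    3
  f   5    4    3    3    3    3
  e   6    5    4    4    4    4
Edit distance = dp[6][5] = 4

4


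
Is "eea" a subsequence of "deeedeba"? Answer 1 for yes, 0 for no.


Check if "eea" is a subsequence of "deeedeba"
Greedy scan:
  Position 0 ('d'): no match needed
  Position 1 ('e'): matches sub[0] = 'e'
  Position 2 ('e'): matches sub[1] = 'e'
  Position 3 ('e'): no match needed
  Position 4 ('d'): no match needed
  Position 5 ('e'): no match needed
  Position 6 ('b'): no match needed
  Position 7 ('a'): matches sub[2] = 'a'
All 3 characters matched => is a subsequence

1


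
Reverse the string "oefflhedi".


Input: oefflhedi
Reading characters right to left:
  Position 8: 'i'
  Position 7: 'd'
  Position 6: 'e'
  Position 5: 'h'
  Position 4: 'l'
  Position 3: 'f'
  Position 2: 'f'
  Position 1: 'e'
  Position 0: 'o'
Reversed: idehlffeo

idehlffeo


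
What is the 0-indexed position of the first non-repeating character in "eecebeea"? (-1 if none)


Input: eecebeea
Character frequencies:
  'a': 1
  'b': 1
  'c': 1
  'e': 5
Scanning left to right for freq == 1:
  Position 0 ('e'): freq=5, skip
  Position 1 ('e'): freq=5, skip
  Position 2 ('c'): unique! => answer = 2

2


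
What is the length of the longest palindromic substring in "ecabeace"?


Input: "ecabeace"
Checking substrings for palindromes:
  No multi-char palindromic substrings found
Longest palindromic substring: "e" with length 1

1


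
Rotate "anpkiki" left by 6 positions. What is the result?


Input: "anpkiki", rotate left by 6
First 6 characters: "anpkik"
Remaining characters: "i"
Concatenate remaining + first: "i" + "anpkik" = "ianpkik"

ianpkik


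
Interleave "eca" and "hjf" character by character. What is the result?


Interleaving "eca" and "hjf":
  Position 0: 'e' from first, 'h' from second => "eh"
  Position 1: 'c' from first, 'j' from second => "cj"
  Position 2: 'a' from first, 'f' from second => "af"
Result: ehcjaf

ehcjaf


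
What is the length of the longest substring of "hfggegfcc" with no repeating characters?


Input: "hfggegfcc"
Sliding window (track last position of each char):
  Position 0 ('h'): window [0,0] length 1 -- new best
  Position 1 ('f'): window [0,1] length 2 -- new best
  Position 2 ('g'): window [0,2] length 3 -- new best
  Position 3 ('g'): repeat (last at 2), move window start to 3
  Position 3 ('g'): window [3,3] length 1
  Position 4 ('e'): window [3,4] length 2
  Position 5 ('g'): repeat (last at 3), move window start to 4
  Position 5 ('g'): window [4,5] length 2
  Position 6 ('f'): window [4,6] length 3
  Position 7 ('c'): window [4,7] length 4 -- new best
  Position 8 ('c'): repeat (last at 7), move window start to 8
  Position 8 ('c'): window [8,8] length 1
Longest substring with no repeats: "egfc" with length 4

4


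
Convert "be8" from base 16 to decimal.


Input: "be8" in base 16
Positional expansion:
  Digit 'b' (value 11) x 16^2 = 2816
  Digit 'e' (value 14) x 16^1 = 224
  Digit '8' (value 8) x 16^0 = 8
Sum = 3048

3048


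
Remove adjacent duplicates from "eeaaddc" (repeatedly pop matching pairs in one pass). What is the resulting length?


Input: eeaaddc
Stack-based adjacent duplicate removal:
  Read 'e': push. Stack: e
  Read 'e': matches stack top 'e' => pop. Stack: (empty)
  Read 'a': push. Stack: a
  Read 'a': matches stack top 'a' => pop. Stack: (empty)
  Read 'd': push. Stack: d
  Read 'd': matches stack top 'd' => pop. Stack: (empty)
  Read 'c': push. Stack: c
Final stack: "c" (length 1)

1


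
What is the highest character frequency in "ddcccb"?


Input: ddcccb
Character counts:
  'b': 1
  'c': 3
  'd': 2
Maximum frequency: 3

3


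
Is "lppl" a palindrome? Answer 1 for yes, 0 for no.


Input: lppl
Reversed: lppl
  Compare pos 0 ('l') with pos 3 ('l'): match
  Compare pos 1 ('p') with pos 2 ('p'): match
Result: palindrome

1


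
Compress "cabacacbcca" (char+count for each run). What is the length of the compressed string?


Input: cabacacbcca
Runs:
  'c' x 1 => "c1"
  'a' x 1 => "a1"
  'b' x 1 => "b1"
  'a' x 1 => "a1"
  'c' x 1 => "c1"
  'a' x 1 => "a1"
  'c' x 1 => "c1"
  'b' x 1 => "b1"
  'c' x 2 => "c2"
  'a' x 1 => "a1"
Compressed: "c1a1b1a1c1a1c1b1c2a1"
Compressed length: 20

20


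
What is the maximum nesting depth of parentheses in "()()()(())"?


Input: "()()()(())"
Tracking depth:
  Position 0 '(': depth becomes 1
  Position 1 ')': depth becomes 0
  Position 2 '(': depth becomes 1
  Position 3 ')': depth becomes 0
  Position 4 '(': depth becomes 1
  Position 5 ')': depth becomes 0
  Position 6 '(': depth becomes 1
  Position 7 '(': depth becomes 2
  Position 8 ')': depth becomes 1
  Position 9 ')': depth becomes 0
Maximum depth reached: 2

2


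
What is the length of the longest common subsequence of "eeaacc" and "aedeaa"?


LCS of "eeaacc" and "aedeaa"
DP table:
           a    e    d    e    a    a
      0    0    0    0    0    0    0
  e   0    0    1    1    1    1    1
  e   0    0    1    1    2    2    2
  a   0    1    1    1    2    3    3
  a   0    1    1    1    2    3    4
  c   0    1    1    1    2    3    4
  c   0    1    1    1    2    3    4
LCS length = dp[6][6] = 4

4


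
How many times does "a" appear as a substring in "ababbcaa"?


Searching for "a" in "ababbcaa"
Scanning each position:
  Position 0: "a" => MATCH
  Position 1: "b" => no
  Position 2: "a" => MATCH
  Position 3: "b" => no
  Position 4: "b" => no
  Position 5: "c" => no
  Position 6: "a" => MATCH
  Position 7: "a" => MATCH
Total occurrences: 4

4


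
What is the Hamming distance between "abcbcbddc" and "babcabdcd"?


Comparing "abcbcbddc" and "babcabdcd" position by position:
  Position 0: 'a' vs 'b' => differ
  Position 1: 'b' vs 'a' => differ
  Position 2: 'c' vs 'b' => differ
  Position 3: 'b' vs 'c' => differ
  Position 4: 'c' vs 'a' => differ
  Position 5: 'b' vs 'b' => same
  Position 6: 'd' vs 'd' => same
  Position 7: 'd' vs 'c' => differ
  Position 8: 'c' vs 'd' => differ
Total differences (Hamming distance): 7

7


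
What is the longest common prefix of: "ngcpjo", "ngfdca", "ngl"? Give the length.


Words: ngcpjo, ngfdca, ngl
  Position 0: all 'n' => match
  Position 1: all 'g' => match
  Position 2: ('c', 'f', 'l') => mismatch, stop
LCP = "ng" (length 2)

2


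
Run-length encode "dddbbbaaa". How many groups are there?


Input: dddbbbaaa
Scanning for consecutive runs:
  Group 1: 'd' x 3 (positions 0-2)
  Group 2: 'b' x 3 (positions 3-5)
  Group 3: 'a' x 3 (positions 6-8)
Total groups: 3

3


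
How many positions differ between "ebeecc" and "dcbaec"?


Comparing "ebeecc" and "dcbaec" position by position:
  Position 0: 'e' vs 'd' => DIFFER
  Position 1: 'b' vs 'c' => DIFFER
  Position 2: 'e' vs 'b' => DIFFER
  Position 3: 'e' vs 'a' => DIFFER
  Position 4: 'c' vs 'e' => DIFFER
  Position 5: 'c' vs 'c' => same
Positions that differ: 5

5


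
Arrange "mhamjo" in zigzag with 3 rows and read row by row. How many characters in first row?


Zigzag "mhamjo" into 3 rows:
Placing characters:
  'm' => row 0
  'h' => row 1
  'a' => row 2
  'm' => row 1
  'j' => row 0
  'o' => row 1
Rows:
  Row 0: "mj"
  Row 1: "hmo"
  Row 2: "a"
First row length: 2

2


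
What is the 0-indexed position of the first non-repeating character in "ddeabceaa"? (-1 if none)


Input: ddeabceaa
Character frequencies:
  'a': 3
  'b': 1
  'c': 1
  'd': 2
  'e': 2
Scanning left to right for freq == 1:
  Position 0 ('d'): freq=2, skip
  Position 1 ('d'): freq=2, skip
  Position 2 ('e'): freq=2, skip
  Position 3 ('a'): freq=3, skip
  Position 4 ('b'): unique! => answer = 4

4


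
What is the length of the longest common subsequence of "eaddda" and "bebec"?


LCS of "eaddda" and "bebec"
DP table:
           b    e    b    e    c
      0    0    0    0    0    0
  e   0    0    1    1    1    1
  a   0    0    1    1    1    1
  d   0    0    1    1    1    1
  d   0    0    1    1    1    1
  d   0    0    1    1    1    1
  a   0    0    1    1    1    1
LCS length = dp[6][5] = 1

1


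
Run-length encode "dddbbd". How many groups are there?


Input: dddbbd
Scanning for consecutive runs:
  Group 1: 'd' x 3 (positions 0-2)
  Group 2: 'b' x 2 (positions 3-4)
  Group 3: 'd' x 1 (positions 5-5)
Total groups: 3

3


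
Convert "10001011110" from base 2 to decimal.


Input: "10001011110" in base 2
Positional expansion:
  Digit '1' (value 1) x 2^10 = 1024
  Digit '0' (value 0) x 2^9 = 0
  Digit '0' (value 0) x 2^8 = 0
  Digit '0' (value 0) x 2^7 = 0
  Digit '1' (value 1) x 2^6 = 64
  Digit '0' (value 0) x 2^5 = 0
  Digit '1' (value 1) x 2^4 = 16
  Digit '1' (value 1) x 2^3 = 8
  Digit '1' (value 1) x 2^2 = 4
  Digit '1' (value 1) x 2^1 = 2
  Digit '0' (value 0) x 2^0 = 0
Sum = 1118

1118


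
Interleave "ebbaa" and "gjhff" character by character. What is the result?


Interleaving "ebbaa" and "gjhff":
  Position 0: 'e' from first, 'g' from second => "eg"
  Position 1: 'b' from first, 'j' from second => "bj"
  Position 2: 'b' from first, 'h' from second => "bh"
  Position 3: 'a' from first, 'f' from second => "af"
  Position 4: 'a' from first, 'f' from second => "af"
Result: egbjbhafaf

egbjbhafaf


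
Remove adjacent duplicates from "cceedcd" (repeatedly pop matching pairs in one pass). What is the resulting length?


Input: cceedcd
Stack-based adjacent duplicate removal:
  Read 'c': push. Stack: c
  Read 'c': matches stack top 'c' => pop. Stack: (empty)
  Read 'e': push. Stack: e
  Read 'e': matches stack top 'e' => pop. Stack: (empty)
  Read 'd': push. Stack: d
  Read 'c': push. Stack: dc
  Read 'd': push. Stack: dcd
Final stack: "dcd" (length 3)

3


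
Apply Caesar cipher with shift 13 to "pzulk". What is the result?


Caesar cipher: shift "pzulk" by 13
  'p' (pos 15) + 13 = pos 2 = 'c'
  'z' (pos 25) + 13 = pos 12 = 'm'
  'u' (pos 20) + 13 = pos 7 = 'h'
  'l' (pos 11) + 13 = pos 24 = 'y'
  'k' (pos 10) + 13 = pos 23 = 'x'
Result: cmhyx

cmhyx


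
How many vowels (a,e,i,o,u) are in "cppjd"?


Input: cppjd
Checking each character:
  'c' at position 0: consonant
  'p' at position 1: consonant
  'p' at position 2: consonant
  'j' at position 3: consonant
  'd' at position 4: consonant
Total vowels: 0

0


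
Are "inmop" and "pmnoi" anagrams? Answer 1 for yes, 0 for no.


Strings: "inmop", "pmnoi"
Sorted first:  imnop
Sorted second: imnop
Sorted forms match => anagrams

1


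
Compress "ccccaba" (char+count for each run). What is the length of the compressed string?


Input: ccccaba
Runs:
  'c' x 4 => "c4"
  'a' x 1 => "a1"
  'b' x 1 => "b1"
  'a' x 1 => "a1"
Compressed: "c4a1b1a1"
Compressed length: 8

8


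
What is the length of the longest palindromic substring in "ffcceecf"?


Input: "ffcceecf"
Checking substrings for palindromes:
  [3:7] "ceec" (len 4) => palindrome
  [0:2] "ff" (len 2) => palindrome
  [2:4] "cc" (len 2) => palindrome
  [4:6] "ee" (len 2) => palindrome
Longest palindromic substring: "ceec" with length 4

4


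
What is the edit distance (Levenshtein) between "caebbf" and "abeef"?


Computing edit distance: "caebbf" -> "abeef"
DP table:
           a    b    e    e    f
      0    1    2    3    4    5
  c   1    1    2    3    4    5
  a   2    1    2    3    4    5
  e   3    2    2    2    3    4
  b   4    3    2    3    3    4
  b   5    4    3    3    4    4
  f   6    5    4    4    4    4
Edit distance = dp[6][5] = 4

4


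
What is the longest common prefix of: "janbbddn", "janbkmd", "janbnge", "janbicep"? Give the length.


Words: janbbddn, janbkmd, janbnge, janbicep
  Position 0: all 'j' => match
  Position 1: all 'a' => match
  Position 2: all 'n' => match
  Position 3: all 'b' => match
  Position 4: ('b', 'k', 'n', 'i') => mismatch, stop
LCP = "janb" (length 4)

4


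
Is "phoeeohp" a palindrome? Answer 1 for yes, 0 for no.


Input: phoeeohp
Reversed: phoeeohp
  Compare pos 0 ('p') with pos 7 ('p'): match
  Compare pos 1 ('h') with pos 6 ('h'): match
  Compare pos 2 ('o') with pos 5 ('o'): match
  Compare pos 3 ('e') with pos 4 ('e'): match
Result: palindrome

1


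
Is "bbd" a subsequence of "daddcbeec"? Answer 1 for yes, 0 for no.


Check if "bbd" is a subsequence of "daddcbeec"
Greedy scan:
  Position 0 ('d'): no match needed
  Position 1 ('a'): no match needed
  Position 2 ('d'): no match needed
  Position 3 ('d'): no match needed
  Position 4 ('c'): no match needed
  Position 5 ('b'): matches sub[0] = 'b'
  Position 6 ('e'): no match needed
  Position 7 ('e'): no match needed
  Position 8 ('c'): no match needed
Only matched 1/3 characters => not a subsequence

0


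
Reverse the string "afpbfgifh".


Input: afpbfgifh
Reading characters right to left:
  Position 8: 'h'
  Position 7: 'f'
  Position 6: 'i'
  Position 5: 'g'
  Position 4: 'f'
  Position 3: 'b'
  Position 2: 'p'
  Position 1: 'f'
  Position 0: 'a'
Reversed: hfigfbpfa

hfigfbpfa


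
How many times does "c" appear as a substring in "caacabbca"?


Searching for "c" in "caacabbca"
Scanning each position:
  Position 0: "c" => MATCH
  Position 1: "a" => no
  Position 2: "a" => no
  Position 3: "c" => MATCH
  Position 4: "a" => no
  Position 5: "b" => no
  Position 6: "b" => no
  Position 7: "c" => MATCH
  Position 8: "a" => no
Total occurrences: 3

3


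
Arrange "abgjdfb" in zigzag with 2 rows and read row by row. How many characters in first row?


Zigzag "abgjdfb" into 2 rows:
Placing characters:
  'a' => row 0
  'b' => row 1
  'g' => row 0
  'j' => row 1
  'd' => row 0
  'f' => row 1
  'b' => row 0
Rows:
  Row 0: "agdb"
  Row 1: "bjf"
First row length: 4

4


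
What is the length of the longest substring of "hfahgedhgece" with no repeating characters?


Input: "hfahgedhgece"
Sliding window (track last position of each char):
  Position 0 ('h'): window [0,0] length 1 -- new best
  Position 1 ('f'): window [0,1] length 2 -- new best
  Position 2 ('a'): window [0,2] length 3 -- new best
  Position 3 ('h'): repeat (last at 0), move window start to 1
  Position 3 ('h'): window [1,3] length 3
  Position 4 ('g'): window [1,4] length 4 -- new best
  Position 5 ('e'): window [1,5] length 5 -- new best
  Position 6 ('d'): window [1,6] length 6 -- new best
  Position 7 ('h'): repeat (last at 3), move window start to 4
  Position 7 ('h'): window [4,7] length 4
  Position 8 ('g'): repeat (last at 4), move window start to 5
  Position 8 ('g'): window [5,8] length 4
  Position 9 ('e'): repeat (last at 5), move window start to 6
  Position 9 ('e'): window [6,9] length 4
  Position 10 ('c'): window [6,10] length 5
  Position 11 ('e'): repeat (last at 9), move window start to 10
  Position 11 ('e'): window [10,11] length 2
Longest substring with no repeats: "fahged" with length 6

6
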